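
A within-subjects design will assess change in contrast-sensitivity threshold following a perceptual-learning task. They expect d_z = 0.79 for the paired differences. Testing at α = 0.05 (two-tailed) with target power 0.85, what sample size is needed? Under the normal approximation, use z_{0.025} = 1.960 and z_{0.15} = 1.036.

For a paired (one-sample on differences) test: n = ((z_{α/2} + z_β) / d)².
z_{α/2} + z_β = 1.960 + 1.036 = 2.996.
n = (2.996 / 0.79)² = 3.792² = 14.38.
Round up.

n = 15 pairs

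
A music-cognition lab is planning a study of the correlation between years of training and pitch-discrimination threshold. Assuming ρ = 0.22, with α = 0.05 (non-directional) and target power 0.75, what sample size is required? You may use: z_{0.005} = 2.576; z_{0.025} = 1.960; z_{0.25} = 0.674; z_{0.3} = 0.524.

Fisher's z: C = ½·ln((1+r)/(1−r)) = ½·ln(1.5641) = 0.2237.
n = ((z_{α/2} + z_β)/C)² + 3.
(1.960 + 0.674) / 0.2237 = 2.634 / 0.2237 = 11.775.
n = 11.775² + 3 = 138.64 + 3 = 141.6.
Round up.

n = 142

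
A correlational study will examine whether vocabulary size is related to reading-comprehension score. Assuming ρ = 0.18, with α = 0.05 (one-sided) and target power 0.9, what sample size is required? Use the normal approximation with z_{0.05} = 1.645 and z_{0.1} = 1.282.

Fisher's z: C = ½·ln((1+r)/(1−r)) = ½·ln(1.4390) = 0.1820.
n = ((z_{α} + z_β)/C)² + 3.
(1.645 + 1.282) / 0.1820 = 2.927 / 0.1820 = 16.082.
n = 16.082² + 3 = 258.64 + 3 = 261.6.
Round up.

n = 262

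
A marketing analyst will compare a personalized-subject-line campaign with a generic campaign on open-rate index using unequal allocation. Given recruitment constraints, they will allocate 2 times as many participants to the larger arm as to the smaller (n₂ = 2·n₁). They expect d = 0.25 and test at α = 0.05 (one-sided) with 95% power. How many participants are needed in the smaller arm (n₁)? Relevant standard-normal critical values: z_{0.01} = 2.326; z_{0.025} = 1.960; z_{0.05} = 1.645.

With allocation ratio k = n₂/n₁ = 2, Var(x̄₁−x̄₂) = σ²(1/n₁ + 1/(k·n₁)) = σ²·(k+1)/(k·n₁).
So n₁ = (1 + 1/k)·((z_{α} + z_β)/d)² = 1.500 × (3.290/0.25)².
n₁ = 1.500 × 173.19 = 259.8.
Round up: n₁ = 260, giving n₂ = 2 × 260 = 520.

n₁ = 260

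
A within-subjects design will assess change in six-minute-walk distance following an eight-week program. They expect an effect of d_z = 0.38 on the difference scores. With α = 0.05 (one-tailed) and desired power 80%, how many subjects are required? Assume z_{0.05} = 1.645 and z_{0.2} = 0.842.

For a paired (one-sample on differences) test: n = ((z_{α} + z_β) / d)².
z_{α} + z_β = 1.645 + 0.842 = 2.487.
n = (2.487 / 0.38)² = 6.545² = 42.83.
Round up.

n = 43 pairs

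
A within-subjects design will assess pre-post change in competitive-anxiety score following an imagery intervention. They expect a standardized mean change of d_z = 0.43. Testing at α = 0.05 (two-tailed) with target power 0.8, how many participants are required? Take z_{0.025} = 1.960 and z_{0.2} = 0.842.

For a paired (one-sample on differences) test: n = ((z_{α/2} + z_β) / d)².
z_{α/2} + z_β = 1.960 + 0.842 = 2.802.
n = (2.802 / 0.43)² = 6.516² = 42.46.
Round up.

n = 43 pairs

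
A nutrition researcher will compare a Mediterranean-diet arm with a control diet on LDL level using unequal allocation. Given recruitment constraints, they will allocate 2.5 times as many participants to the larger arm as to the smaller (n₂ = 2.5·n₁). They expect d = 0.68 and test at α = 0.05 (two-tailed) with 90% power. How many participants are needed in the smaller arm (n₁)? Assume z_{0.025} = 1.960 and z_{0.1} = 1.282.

n₁ = 32

With allocation ratio k = n₂/n₁ = 2.5, Var(x̄₁−x̄₂) = σ²(1/n₁ + 1/(k·n₁)) = σ²·(k+1)/(k·n₁).
So n₁ = (1 + 1/k)·((z_{α/2} + z_β)/d)² = 1.400 × (3.242/0.68)².
n₁ = 1.400 × 22.73 = 31.8.
Round up: n₁ = 32, giving n₂ = 2.5 × 32 = 80.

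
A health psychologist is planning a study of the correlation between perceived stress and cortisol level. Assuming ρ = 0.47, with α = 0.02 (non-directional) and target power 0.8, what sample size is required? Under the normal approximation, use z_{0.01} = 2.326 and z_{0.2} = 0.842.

Fisher's z: C = ½·ln((1+r)/(1−r)) = ½·ln(2.7736) = 0.5101.
n = ((z_{α/2} + z_β)/C)² + 3.
(2.326 + 0.842) / 0.5101 = 3.168 / 0.5101 = 6.211.
n = 6.211² + 3 = 38.57 + 3 = 41.6.
Round up.

n = 42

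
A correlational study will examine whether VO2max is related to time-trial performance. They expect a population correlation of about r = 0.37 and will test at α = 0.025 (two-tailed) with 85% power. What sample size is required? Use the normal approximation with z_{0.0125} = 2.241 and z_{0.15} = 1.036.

n = 75

Fisher's z: C = ½·ln((1+r)/(1−r)) = ½·ln(2.1746) = 0.3884.
n = ((z_{α/2} + z_β)/C)² + 3.
(2.241 + 1.036) / 0.3884 = 3.277 / 0.3884 = 8.437.
n = 8.437² + 3 = 71.19 + 3 = 74.2.
Round up.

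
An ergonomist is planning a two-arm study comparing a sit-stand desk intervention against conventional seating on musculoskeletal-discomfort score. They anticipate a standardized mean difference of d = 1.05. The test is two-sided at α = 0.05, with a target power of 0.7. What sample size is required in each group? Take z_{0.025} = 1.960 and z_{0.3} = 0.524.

n = 12 per group

For two independent groups with equal n: n = 2·((z_{α/2} + z_β) / d)².
z_{α/2} + z_β = 1.960 + 0.524 = 2.484.
n = 2 × (2.484 / 1.05)² = 2 × 2.366² = 2 × 5.60 = 11.2.
Round up to the next whole participant.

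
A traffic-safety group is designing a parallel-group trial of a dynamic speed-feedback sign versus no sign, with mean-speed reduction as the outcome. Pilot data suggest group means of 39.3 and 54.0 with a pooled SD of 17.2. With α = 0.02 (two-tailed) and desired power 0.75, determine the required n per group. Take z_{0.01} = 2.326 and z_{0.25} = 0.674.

Cohen's d = |M₁ − M₂| / SD_pooled = |39.3 − 54.0| / 17.2 = 14.7 / 17.2 = 0.855.
For two independent groups with equal n: n = 2·((z_{α/2} + z_β) / d)².
z_{α/2} + z_β = 2.326 + 0.674 = 3.000.
n = 2 × (3.000 / 0.855)² = 2 × 3.509² = 2 × 12.31 = 24.6.
Round up to the next whole participant.

n = 25 per group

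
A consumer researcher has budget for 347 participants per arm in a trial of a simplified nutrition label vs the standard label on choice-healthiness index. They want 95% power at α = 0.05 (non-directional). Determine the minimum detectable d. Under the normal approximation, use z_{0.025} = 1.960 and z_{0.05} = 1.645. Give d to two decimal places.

d_min ≈ 0.27

For two independent groups of n = 347 each: d_min = (z_{α/2} + z_β)·√(2/n).
z-sum = 1.960 + 1.645 = 3.605.
d_min = 3.605 × √(2/347) = 3.605 × 0.0759 = 0.274.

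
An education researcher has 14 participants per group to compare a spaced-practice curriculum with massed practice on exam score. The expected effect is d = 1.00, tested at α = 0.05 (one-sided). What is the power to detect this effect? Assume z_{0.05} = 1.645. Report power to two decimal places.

power ≈ 0.84

For two equal groups, power = Φ(d·√(n/2) − z_{α}).
d·√(n/2) = 1.00 × √(14/2) = 1.00 × 2.646 = 2.646.
z_β = 2.646 − 1.645 = 1.001.
Power = Φ(1.001) = 0.842.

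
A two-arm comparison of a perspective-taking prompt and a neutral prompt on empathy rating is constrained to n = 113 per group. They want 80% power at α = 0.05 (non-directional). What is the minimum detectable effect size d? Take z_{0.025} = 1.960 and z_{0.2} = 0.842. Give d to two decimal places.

For two independent groups of n = 113 each: d_min = (z_{α/2} + z_β)·√(2/n).
z-sum = 1.960 + 0.842 = 2.802.
d_min = 2.802 × √(2/113) = 2.802 × 0.1330 = 0.373.

d_min ≈ 0.37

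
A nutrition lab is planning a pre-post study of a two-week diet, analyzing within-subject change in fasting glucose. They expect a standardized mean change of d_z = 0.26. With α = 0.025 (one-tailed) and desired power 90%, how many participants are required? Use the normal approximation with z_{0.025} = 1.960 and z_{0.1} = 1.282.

For a paired (one-sample on differences) test: n = ((z_{α} + z_β) / d)².
z_{α} + z_β = 1.960 + 1.282 = 3.242.
n = (3.242 / 0.26)² = 12.469² = 155.48.
Round up.

n = 156 pairs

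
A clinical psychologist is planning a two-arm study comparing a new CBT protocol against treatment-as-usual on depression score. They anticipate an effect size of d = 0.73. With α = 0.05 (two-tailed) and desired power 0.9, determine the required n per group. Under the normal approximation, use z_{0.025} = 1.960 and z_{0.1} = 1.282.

n = 40 per group

For two independent groups with equal n: n = 2·((z_{α/2} + z_β) / d)².
z_{α/2} + z_β = 1.960 + 1.282 = 3.242.
n = 2 × (3.242 / 0.73)² = 2 × 4.441² = 2 × 19.72 = 39.4.
Round up to the next whole participant.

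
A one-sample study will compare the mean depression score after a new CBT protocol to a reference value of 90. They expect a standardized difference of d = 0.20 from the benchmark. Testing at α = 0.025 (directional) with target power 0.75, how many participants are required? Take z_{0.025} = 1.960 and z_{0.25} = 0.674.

For a one-sample test: n = ((z_{α} + z_β) / d)².
z_{α} + z_β = 1.960 + 0.674 = 2.634.
n = (2.634 / 0.20)² = 13.170² = 173.45.
Round up.

n = 174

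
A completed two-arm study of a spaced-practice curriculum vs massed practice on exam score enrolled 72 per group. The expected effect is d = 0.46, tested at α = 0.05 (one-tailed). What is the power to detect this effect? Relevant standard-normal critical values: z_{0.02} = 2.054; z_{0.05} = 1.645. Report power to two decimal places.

power ≈ 0.87

For two equal groups, power = Φ(d·√(n/2) − z_{α}).
d·√(n/2) = 0.46 × √(72/2) = 0.46 × 6.000 = 2.760.
z_β = 2.760 − 1.645 = 1.115.
Power = Φ(1.115) = 0.868.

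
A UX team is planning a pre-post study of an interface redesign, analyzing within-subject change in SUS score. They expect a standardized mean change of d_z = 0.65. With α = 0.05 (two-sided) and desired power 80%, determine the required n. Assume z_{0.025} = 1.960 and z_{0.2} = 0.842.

For a paired (one-sample on differences) test: n = ((z_{α/2} + z_β) / d)².
z_{α/2} + z_β = 1.960 + 0.842 = 2.802.
n = (2.802 / 0.65)² = 4.311² = 18.58.
Round up.

n = 19 pairs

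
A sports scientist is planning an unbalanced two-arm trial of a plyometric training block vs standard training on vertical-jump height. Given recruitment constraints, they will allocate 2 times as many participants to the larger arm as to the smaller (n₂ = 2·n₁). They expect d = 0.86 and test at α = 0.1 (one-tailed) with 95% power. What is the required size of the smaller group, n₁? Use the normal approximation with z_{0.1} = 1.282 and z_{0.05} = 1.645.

With allocation ratio k = n₂/n₁ = 2, Var(x̄₁−x̄₂) = σ²(1/n₁ + 1/(k·n₁)) = σ²·(k+1)/(k·n₁).
So n₁ = (1 + 1/k)·((z_{α} + z_β)/d)² = 1.500 × (2.927/0.86)².
n₁ = 1.500 × 11.58 = 17.4.
Round up: n₁ = 18, giving n₂ = 2 × 18 = 36.

n₁ = 18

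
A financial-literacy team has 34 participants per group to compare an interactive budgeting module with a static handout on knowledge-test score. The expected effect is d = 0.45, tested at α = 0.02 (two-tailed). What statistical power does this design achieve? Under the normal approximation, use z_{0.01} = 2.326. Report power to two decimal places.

power ≈ 0.32

For two equal groups, power = Φ(d·√(n/2) − z_{α/2}).
d·√(n/2) = 0.45 × √(34/2) = 0.45 × 4.123 = 1.855.
z_β = 1.855 − 2.326 = -0.471.
Power = Φ(-0.471) = 0.319.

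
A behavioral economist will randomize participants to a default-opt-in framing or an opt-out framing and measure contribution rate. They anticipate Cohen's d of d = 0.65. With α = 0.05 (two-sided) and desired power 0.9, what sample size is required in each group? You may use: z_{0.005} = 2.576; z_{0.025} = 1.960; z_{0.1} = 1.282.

For two independent groups with equal n: n = 2·((z_{α/2} + z_β) / d)².
z_{α/2} + z_β = 1.960 + 1.282 = 3.242.
n = 2 × (3.242 / 0.65)² = 2 × 4.988² = 2 × 24.88 = 49.8.
Round up to the next whole participant.

n = 50 per group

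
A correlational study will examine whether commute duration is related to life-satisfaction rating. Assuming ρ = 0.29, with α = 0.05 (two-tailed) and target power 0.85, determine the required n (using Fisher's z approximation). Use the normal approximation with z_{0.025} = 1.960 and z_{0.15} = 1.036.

n = 104

Fisher's z: C = ½·ln((1+r)/(1−r)) = ½·ln(1.8169) = 0.2986.
n = ((z_{α/2} + z_β)/C)² + 3.
(1.960 + 1.036) / 0.2986 = 2.996 / 0.2986 = 10.033.
n = 10.033² + 3 = 100.67 + 3 = 103.7.
Round up.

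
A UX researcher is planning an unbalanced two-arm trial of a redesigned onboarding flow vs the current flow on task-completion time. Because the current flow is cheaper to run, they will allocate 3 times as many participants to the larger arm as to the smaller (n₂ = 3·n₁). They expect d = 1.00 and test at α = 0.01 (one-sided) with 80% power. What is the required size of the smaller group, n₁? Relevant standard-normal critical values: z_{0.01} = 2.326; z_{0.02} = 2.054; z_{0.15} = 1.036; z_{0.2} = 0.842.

With allocation ratio k = n₂/n₁ = 3, Var(x̄₁−x̄₂) = σ²(1/n₁ + 1/(k·n₁)) = σ²·(k+1)/(k·n₁).
So n₁ = (1 + 1/k)·((z_{α} + z_β)/d)² = 1.333 × (3.168/1.00)².
n₁ = 1.333 × 10.04 = 13.4.
Round up: n₁ = 14, giving n₂ = 3 × 14 = 42.

n₁ = 14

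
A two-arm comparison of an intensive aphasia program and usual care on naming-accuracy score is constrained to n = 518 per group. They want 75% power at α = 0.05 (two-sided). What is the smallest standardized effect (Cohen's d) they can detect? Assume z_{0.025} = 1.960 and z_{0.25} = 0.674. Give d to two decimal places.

d_min ≈ 0.16

For two independent groups of n = 518 each: d_min = (z_{α/2} + z_β)·√(2/n).
z-sum = 1.960 + 0.674 = 2.634.
d_min = 2.634 × √(2/518) = 2.634 × 0.0621 = 0.164.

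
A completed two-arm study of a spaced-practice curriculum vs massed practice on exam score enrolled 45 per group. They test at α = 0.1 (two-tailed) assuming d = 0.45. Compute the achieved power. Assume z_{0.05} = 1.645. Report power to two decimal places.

power ≈ 0.69

For two equal groups, power = Φ(d·√(n/2) − z_{α/2}).
d·√(n/2) = 0.45 × √(45/2) = 0.45 × 4.743 = 2.135.
z_β = 2.135 − 1.645 = 0.490.
Power = Φ(0.490) = 0.688.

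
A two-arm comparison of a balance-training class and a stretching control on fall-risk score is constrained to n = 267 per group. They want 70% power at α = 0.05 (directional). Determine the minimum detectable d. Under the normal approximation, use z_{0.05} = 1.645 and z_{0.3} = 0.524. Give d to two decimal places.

d_min ≈ 0.19

For two independent groups of n = 267 each: d_min = (z_{α} + z_β)·√(2/n).
z-sum = 1.645 + 0.524 = 2.169.
d_min = 2.169 × √(2/267) = 2.169 × 0.0865 = 0.188.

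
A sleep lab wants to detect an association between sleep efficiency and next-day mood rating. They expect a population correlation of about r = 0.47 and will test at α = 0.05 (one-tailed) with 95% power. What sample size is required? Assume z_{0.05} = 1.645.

n = 45

Fisher's z: C = ½·ln((1+r)/(1−r)) = ½·ln(2.7736) = 0.5101.
n = ((z_{α} + z_β)/C)² + 3.
(1.645 + 1.645) / 0.5101 = 3.290 / 0.5101 = 6.450.
n = 6.450² + 3 = 41.60 + 3 = 44.6.
Round up.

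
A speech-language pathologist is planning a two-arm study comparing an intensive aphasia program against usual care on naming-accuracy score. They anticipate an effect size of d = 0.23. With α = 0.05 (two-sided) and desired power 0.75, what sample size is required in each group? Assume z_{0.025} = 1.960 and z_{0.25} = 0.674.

n = 263 per group

For two independent groups with equal n: n = 2·((z_{α/2} + z_β) / d)².
z_{α/2} + z_β = 1.960 + 0.674 = 2.634.
n = 2 × (2.634 / 0.23)² = 2 × 11.452² = 2 × 131.15 = 262.3.
Round up to the next whole participant.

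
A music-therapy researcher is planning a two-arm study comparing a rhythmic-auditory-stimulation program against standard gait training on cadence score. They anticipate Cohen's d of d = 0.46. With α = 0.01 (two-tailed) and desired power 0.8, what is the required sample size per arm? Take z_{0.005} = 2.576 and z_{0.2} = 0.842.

n = 111 per group

For two independent groups with equal n: n = 2·((z_{α/2} + z_β) / d)².
z_{α/2} + z_β = 2.576 + 0.842 = 3.418.
n = 2 × (3.418 / 0.46)² = 2 × 7.430² = 2 × 55.21 = 110.4.
Round up to the next whole participant.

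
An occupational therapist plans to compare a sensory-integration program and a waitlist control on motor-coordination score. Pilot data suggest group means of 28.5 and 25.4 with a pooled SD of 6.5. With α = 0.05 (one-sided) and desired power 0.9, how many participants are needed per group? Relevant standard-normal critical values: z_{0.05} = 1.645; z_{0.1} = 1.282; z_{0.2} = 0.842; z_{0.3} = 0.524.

n = 76 per group

Cohen's d = |M₁ − M₂| / SD_pooled = |28.5 − 25.4| / 6.5 = 3.1 / 6.5 = 0.477.
For two independent groups with equal n: n = 2·((z_{α} + z_β) / d)².
z_{α} + z_β = 1.645 + 1.282 = 2.927.
n = 2 × (2.927 / 0.477)² = 2 × 6.136² = 2 × 37.65 = 75.3.
Round up to the next whole participant.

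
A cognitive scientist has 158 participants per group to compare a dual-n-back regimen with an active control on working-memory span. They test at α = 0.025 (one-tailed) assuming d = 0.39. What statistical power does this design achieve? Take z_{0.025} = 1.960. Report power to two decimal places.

power ≈ 0.93

For two equal groups, power = Φ(d·√(n/2) − z_{α}).
d·√(n/2) = 0.39 × √(158/2) = 0.39 × 8.888 = 3.466.
z_β = 3.466 − 1.960 = 1.506.
Power = Φ(1.506) = 0.934.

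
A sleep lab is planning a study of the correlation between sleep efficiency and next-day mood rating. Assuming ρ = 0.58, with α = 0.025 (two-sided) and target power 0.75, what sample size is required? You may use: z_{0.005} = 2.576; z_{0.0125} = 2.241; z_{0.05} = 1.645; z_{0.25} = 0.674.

n = 23

Fisher's z: C = ½·ln((1+r)/(1−r)) = ½·ln(3.7619) = 0.6625.
n = ((z_{α/2} + z_β)/C)² + 3.
(2.241 + 0.674) / 0.6625 = 2.915 / 0.6625 = 4.400.
n = 4.400² + 3 = 19.36 + 3 = 22.4.
Round up.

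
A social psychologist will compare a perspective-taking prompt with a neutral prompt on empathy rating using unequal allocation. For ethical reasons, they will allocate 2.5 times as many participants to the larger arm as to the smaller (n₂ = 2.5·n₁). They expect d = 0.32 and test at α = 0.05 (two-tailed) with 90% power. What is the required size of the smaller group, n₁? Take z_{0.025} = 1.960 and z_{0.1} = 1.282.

With allocation ratio k = n₂/n₁ = 2.5, Var(x̄₁−x̄₂) = σ²(1/n₁ + 1/(k·n₁)) = σ²·(k+1)/(k·n₁).
So n₁ = (1 + 1/k)·((z_{α/2} + z_β)/d)² = 1.400 × (3.242/0.32)².
n₁ = 1.400 × 102.64 = 143.7.
Round up: n₁ = 144, giving n₂ = 2.5 × 144 = 360.

n₁ = 144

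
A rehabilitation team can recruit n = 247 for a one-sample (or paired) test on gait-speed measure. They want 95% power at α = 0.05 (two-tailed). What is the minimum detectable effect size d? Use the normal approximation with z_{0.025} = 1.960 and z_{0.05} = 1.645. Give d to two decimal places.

d_min ≈ 0.23

For a single sample (or paired design) of n = 247: d_min = (z_{α/2} + z_β)/√n.
z-sum = 1.960 + 1.645 = 3.605.
d_min = 3.605 / √247 = 3.605 / 15.716 = 0.229.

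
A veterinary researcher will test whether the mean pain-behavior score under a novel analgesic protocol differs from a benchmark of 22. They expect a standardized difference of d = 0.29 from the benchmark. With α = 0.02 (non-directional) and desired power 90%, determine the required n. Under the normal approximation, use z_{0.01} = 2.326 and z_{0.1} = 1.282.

n = 155

For a one-sample test: n = ((z_{α/2} + z_β) / d)².
z_{α/2} + z_β = 2.326 + 1.282 = 3.608.
n = (3.608 / 0.29)² = 12.441² = 154.79.
Round up.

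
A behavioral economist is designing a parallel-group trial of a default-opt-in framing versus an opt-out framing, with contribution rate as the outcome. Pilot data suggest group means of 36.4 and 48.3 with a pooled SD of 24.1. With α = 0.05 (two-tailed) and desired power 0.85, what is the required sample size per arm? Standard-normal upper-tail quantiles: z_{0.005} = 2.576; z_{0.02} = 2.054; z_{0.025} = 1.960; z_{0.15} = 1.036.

Cohen's d = |M₁ − M₂| / SD_pooled = |36.4 − 48.3| / 24.1 = 11.9 / 24.1 = 0.494.
For two independent groups with equal n: n = 2·((z_{α/2} + z_β) / d)².
z_{α/2} + z_β = 1.960 + 1.036 = 2.996.
n = 2 × (2.996 / 0.494)² = 2 × 6.065² = 2 × 36.78 = 73.6.
Round up to the next whole participant.

n = 74 per group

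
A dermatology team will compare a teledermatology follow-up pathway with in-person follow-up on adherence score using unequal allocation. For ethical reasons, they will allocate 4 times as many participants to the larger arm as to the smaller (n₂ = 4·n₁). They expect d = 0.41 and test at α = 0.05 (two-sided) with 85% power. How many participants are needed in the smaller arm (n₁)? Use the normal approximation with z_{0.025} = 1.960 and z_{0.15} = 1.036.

With allocation ratio k = n₂/n₁ = 4, Var(x̄₁−x̄₂) = σ²(1/n₁ + 1/(k·n₁)) = σ²·(k+1)/(k·n₁).
So n₁ = (1 + 1/k)·((z_{α/2} + z_β)/d)² = 1.250 × (2.996/0.41)².
n₁ = 1.250 × 53.40 = 66.7.
Round up: n₁ = 67, giving n₂ = 4 × 67 = 268.

n₁ = 67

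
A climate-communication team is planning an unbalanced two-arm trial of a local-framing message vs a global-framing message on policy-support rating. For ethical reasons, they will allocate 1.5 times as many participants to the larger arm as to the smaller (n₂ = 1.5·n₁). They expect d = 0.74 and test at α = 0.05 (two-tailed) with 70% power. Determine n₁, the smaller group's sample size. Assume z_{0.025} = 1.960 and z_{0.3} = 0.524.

n₁ = 19

With allocation ratio k = n₂/n₁ = 1.5, Var(x̄₁−x̄₂) = σ²(1/n₁ + 1/(k·n₁)) = σ²·(k+1)/(k·n₁).
So n₁ = (1 + 1/k)·((z_{α/2} + z_β)/d)² = 1.667 × (2.484/0.74)².
n₁ = 1.667 × 11.27 = 18.8.
Round up: n₁ = 19, giving n₂ = ⌈1.5 × 19⌉ = ⌈28.5⌉ = 29.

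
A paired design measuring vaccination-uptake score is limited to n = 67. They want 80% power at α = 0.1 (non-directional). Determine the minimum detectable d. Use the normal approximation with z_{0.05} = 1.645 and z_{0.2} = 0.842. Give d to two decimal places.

d_min ≈ 0.30

For a single sample (or paired design) of n = 67: d_min = (z_{α/2} + z_β)/√n.
z-sum = 1.645 + 0.842 = 2.487.
d_min = 2.487 / √67 = 2.487 / 8.185 = 0.304.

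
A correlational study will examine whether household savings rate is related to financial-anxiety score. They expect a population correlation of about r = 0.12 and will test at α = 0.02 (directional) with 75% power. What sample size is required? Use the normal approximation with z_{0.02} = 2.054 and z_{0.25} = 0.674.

n = 515

Fisher's z: C = ½·ln((1+r)/(1−r)) = ½·ln(1.2727) = 0.1206.
n = ((z_{α} + z_β)/C)² + 3.
(2.054 + 0.674) / 0.1206 = 2.728 / 0.1206 = 22.620.
n = 22.620² + 3 = 511.67 + 3 = 514.7.
Round up.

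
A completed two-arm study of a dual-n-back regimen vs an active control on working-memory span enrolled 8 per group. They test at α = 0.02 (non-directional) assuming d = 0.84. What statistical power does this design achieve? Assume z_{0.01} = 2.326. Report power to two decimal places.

power ≈ 0.26

For two equal groups, power = Φ(d·√(n/2) − z_{α/2}).
d·√(n/2) = 0.84 × √(8/2) = 0.84 × 2.000 = 1.680.
z_β = 1.680 − 2.326 = -0.646.
Power = Φ(-0.646) = 0.259.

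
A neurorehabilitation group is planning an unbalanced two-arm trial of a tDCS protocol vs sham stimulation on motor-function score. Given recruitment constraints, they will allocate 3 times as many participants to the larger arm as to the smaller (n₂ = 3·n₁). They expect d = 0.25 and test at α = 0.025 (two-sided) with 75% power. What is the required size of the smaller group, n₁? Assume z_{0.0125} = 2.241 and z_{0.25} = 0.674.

n₁ = 182

With allocation ratio k = n₂/n₁ = 3, Var(x̄₁−x̄₂) = σ²(1/n₁ + 1/(k·n₁)) = σ²·(k+1)/(k·n₁).
So n₁ = (1 + 1/k)·((z_{α/2} + z_β)/d)² = 1.333 × (2.915/0.25)².
n₁ = 1.333 × 135.96 = 181.3.
Round up: n₁ = 182, giving n₂ = 3 × 182 = 546.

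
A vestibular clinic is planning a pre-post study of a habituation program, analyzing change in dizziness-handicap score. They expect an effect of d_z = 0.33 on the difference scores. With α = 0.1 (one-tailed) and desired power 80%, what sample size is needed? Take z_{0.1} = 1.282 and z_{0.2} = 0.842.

n = 42 pairs

For a paired (one-sample on differences) test: n = ((z_{α} + z_β) / d)².
z_{α} + z_β = 1.282 + 0.842 = 2.124.
n = (2.124 / 0.33)² = 6.436² = 41.43.
Round up.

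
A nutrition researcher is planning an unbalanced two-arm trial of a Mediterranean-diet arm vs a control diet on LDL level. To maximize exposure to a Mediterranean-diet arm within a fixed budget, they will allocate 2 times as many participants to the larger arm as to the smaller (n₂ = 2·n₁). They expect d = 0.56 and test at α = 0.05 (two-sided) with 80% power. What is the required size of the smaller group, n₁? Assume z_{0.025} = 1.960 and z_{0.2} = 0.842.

With allocation ratio k = n₂/n₁ = 2, Var(x̄₁−x̄₂) = σ²(1/n₁ + 1/(k·n₁)) = σ²·(k+1)/(k·n₁).
So n₁ = (1 + 1/k)·((z_{α/2} + z_β)/d)² = 1.500 × (2.802/0.56)².
n₁ = 1.500 × 25.04 = 37.6.
Round up: n₁ = 38, giving n₂ = 2 × 38 = 76.

n₁ = 38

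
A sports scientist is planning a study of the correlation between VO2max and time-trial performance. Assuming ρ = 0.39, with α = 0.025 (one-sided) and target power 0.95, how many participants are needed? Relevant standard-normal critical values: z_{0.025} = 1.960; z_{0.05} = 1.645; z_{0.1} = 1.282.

Fisher's z: C = ½·ln((1+r)/(1−r)) = ½·ln(2.2787) = 0.4118.
n = ((z_{α} + z_β)/C)² + 3.
(1.960 + 1.645) / 0.4118 = 3.605 / 0.4118 = 8.754.
n = 8.754² + 3 = 76.64 + 3 = 79.6.
Round up.

n = 80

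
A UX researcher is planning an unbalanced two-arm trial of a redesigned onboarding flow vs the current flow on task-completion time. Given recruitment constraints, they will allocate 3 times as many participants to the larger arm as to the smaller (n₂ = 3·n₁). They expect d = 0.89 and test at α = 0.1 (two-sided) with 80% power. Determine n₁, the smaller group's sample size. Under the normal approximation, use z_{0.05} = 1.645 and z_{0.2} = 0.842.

With allocation ratio k = n₂/n₁ = 3, Var(x̄₁−x̄₂) = σ²(1/n₁ + 1/(k·n₁)) = σ²·(k+1)/(k·n₁).
So n₁ = (1 + 1/k)·((z_{α/2} + z_β)/d)² = 1.333 × (2.487/0.89)².
n₁ = 1.333 × 7.81 = 10.4.
Round up: n₁ = 11, giving n₂ = 3 × 11 = 33.

n₁ = 11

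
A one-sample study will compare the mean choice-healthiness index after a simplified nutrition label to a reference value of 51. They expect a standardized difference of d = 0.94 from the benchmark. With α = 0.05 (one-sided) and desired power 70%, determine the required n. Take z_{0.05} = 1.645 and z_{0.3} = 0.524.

n = 6

For a one-sample test: n = ((z_{α} + z_β) / d)².
z_{α} + z_β = 1.645 + 0.524 = 2.169.
n = (2.169 / 0.94)² = 2.307² = 5.32.
Round up.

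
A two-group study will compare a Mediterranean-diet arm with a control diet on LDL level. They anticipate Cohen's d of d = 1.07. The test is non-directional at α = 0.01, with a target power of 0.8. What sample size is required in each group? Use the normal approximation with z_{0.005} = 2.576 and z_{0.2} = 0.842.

n = 21 per group

For two independent groups with equal n: n = 2·((z_{α/2} + z_β) / d)².
z_{α/2} + z_β = 2.576 + 0.842 = 3.418.
n = 2 × (3.418 / 1.07)² = 2 × 3.194² = 2 × 10.20 = 20.4.
Round up to the next whole participant.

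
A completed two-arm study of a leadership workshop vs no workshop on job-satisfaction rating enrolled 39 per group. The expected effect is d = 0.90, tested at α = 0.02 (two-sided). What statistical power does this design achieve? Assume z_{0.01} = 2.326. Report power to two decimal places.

For two equal groups, power = Φ(d·√(n/2) − z_{α/2}).
d·√(n/2) = 0.90 × √(39/2) = 0.90 × 4.416 = 3.974.
z_β = 3.974 − 2.326 = 1.648.
Power = Φ(1.648) = 0.950.

power ≈ 0.95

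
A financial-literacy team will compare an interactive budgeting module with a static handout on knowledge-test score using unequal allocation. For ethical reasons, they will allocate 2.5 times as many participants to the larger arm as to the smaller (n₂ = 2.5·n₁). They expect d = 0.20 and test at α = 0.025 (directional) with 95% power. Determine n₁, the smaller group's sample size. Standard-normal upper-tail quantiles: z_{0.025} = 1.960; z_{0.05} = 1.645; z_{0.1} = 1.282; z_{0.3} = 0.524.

With allocation ratio k = n₂/n₁ = 2.5, Var(x̄₁−x̄₂) = σ²(1/n₁ + 1/(k·n₁)) = σ²·(k+1)/(k·n₁).
So n₁ = (1 + 1/k)·((z_{α} + z_β)/d)² = 1.400 × (3.605/0.20)².
n₁ = 1.400 × 324.90 = 454.9.
Round up: n₁ = 455, giving n₂ = ⌈2.5 × 455⌉ = ⌈1137.5⌉ = 1138.

n₁ = 455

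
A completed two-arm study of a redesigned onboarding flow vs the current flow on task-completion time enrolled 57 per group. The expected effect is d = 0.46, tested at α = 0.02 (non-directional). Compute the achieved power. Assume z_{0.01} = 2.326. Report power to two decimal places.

For two equal groups, power = Φ(d·√(n/2) − z_{α/2}).
d·√(n/2) = 0.46 × √(57/2) = 0.46 × 5.339 = 2.456.
z_β = 2.456 − 2.326 = 0.130.
Power = Φ(0.130) = 0.552.

power ≈ 0.55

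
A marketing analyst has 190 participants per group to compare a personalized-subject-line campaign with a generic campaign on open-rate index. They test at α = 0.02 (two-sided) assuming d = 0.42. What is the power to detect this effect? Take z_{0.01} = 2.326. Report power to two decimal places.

For two equal groups, power = Φ(d·√(n/2) − z_{α/2}).
d·√(n/2) = 0.42 × √(190/2) = 0.42 × 9.747 = 4.094.
z_β = 4.094 − 2.326 = 1.768.
Power = Φ(1.768) = 0.961.

power ≈ 0.96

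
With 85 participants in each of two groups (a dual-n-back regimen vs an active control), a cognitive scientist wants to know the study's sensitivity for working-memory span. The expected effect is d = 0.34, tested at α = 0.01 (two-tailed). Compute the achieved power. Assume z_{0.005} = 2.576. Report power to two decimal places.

For two equal groups, power = Φ(d·√(n/2) − z_{α/2}).
d·√(n/2) = 0.34 × √(85/2) = 0.34 × 6.519 = 2.217.
z_β = 2.217 − 2.576 = -0.359.
Power = Φ(-0.359) = 0.360.

power ≈ 0.36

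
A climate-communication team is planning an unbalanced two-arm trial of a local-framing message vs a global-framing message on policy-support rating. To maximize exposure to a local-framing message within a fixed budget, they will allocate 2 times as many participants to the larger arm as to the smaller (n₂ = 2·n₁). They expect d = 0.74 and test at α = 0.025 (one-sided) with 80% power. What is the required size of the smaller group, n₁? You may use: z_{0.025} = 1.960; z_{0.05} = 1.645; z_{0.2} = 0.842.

With allocation ratio k = n₂/n₁ = 2, Var(x̄₁−x̄₂) = σ²(1/n₁ + 1/(k·n₁)) = σ²·(k+1)/(k·n₁).
So n₁ = (1 + 1/k)·((z_{α} + z_β)/d)² = 1.500 × (2.802/0.74)².
n₁ = 1.500 × 14.34 = 21.5.
Round up: n₁ = 22, giving n₂ = 2 × 22 = 44.

n₁ = 22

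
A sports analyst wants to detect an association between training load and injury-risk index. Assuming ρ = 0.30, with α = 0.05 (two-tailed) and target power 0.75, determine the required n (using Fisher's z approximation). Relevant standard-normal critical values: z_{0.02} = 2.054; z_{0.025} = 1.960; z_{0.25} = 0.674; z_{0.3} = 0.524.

n = 76

Fisher's z: C = ½·ln((1+r)/(1−r)) = ½·ln(1.8571) = 0.3095.
n = ((z_{α/2} + z_β)/C)² + 3.
(1.960 + 0.674) / 0.3095 = 2.634 / 0.3095 = 8.511.
n = 8.511² + 3 = 72.43 + 3 = 75.4.
Round up.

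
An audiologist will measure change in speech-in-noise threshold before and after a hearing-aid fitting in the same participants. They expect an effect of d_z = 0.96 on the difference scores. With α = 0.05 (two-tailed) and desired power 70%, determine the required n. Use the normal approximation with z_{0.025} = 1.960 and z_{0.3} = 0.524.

For a paired (one-sample on differences) test: n = ((z_{α/2} + z_β) / d)².
z_{α/2} + z_β = 1.960 + 0.524 = 2.484.
n = (2.484 / 0.96)² = 2.587² = 6.70.
Round up.

n = 7 pairs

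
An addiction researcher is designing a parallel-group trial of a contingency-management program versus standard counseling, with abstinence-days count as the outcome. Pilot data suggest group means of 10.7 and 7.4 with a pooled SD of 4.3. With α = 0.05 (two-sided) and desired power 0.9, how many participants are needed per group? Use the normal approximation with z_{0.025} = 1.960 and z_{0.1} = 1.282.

Cohen's d = |M₁ − M₂| / SD_pooled = |10.7 − 7.4| / 4.3 = 3.3 / 4.3 = 0.767.
For two independent groups with equal n: n = 2·((z_{α/2} + z_β) / d)².
z_{α/2} + z_β = 1.960 + 1.282 = 3.242.
n = 2 × (3.242 / 0.767)² = 2 × 4.227² = 2 × 17.87 = 35.7.
Round up to the next whole participant.

n = 36 per group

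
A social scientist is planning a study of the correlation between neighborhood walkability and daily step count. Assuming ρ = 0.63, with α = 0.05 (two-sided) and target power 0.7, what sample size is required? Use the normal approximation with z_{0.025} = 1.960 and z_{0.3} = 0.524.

Fisher's z: C = ½·ln((1+r)/(1−r)) = ½·ln(4.4054) = 0.7414.
n = ((z_{α/2} + z_β)/C)² + 3.
(1.960 + 0.524) / 0.7414 = 2.484 / 0.7414 = 3.350.
n = 3.350² + 3 = 11.23 + 3 = 14.2.
Round up.

n = 15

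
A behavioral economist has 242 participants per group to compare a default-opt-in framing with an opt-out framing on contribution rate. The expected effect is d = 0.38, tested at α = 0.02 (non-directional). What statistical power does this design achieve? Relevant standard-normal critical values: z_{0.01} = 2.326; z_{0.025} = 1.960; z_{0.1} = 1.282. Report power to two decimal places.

power ≈ 0.97

For two equal groups, power = Φ(d·√(n/2) − z_{α/2}).
d·√(n/2) = 0.38 × √(242/2) = 0.38 × 11.000 = 4.180.
z_β = 4.180 − 2.326 = 1.854.
Power = Φ(1.854) = 0.968.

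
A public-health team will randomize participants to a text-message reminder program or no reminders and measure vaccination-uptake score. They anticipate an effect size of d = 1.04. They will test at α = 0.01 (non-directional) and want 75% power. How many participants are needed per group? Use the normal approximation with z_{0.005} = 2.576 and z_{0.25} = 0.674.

For two independent groups with equal n: n = 2·((z_{α/2} + z_β) / d)².
z_{α/2} + z_β = 2.576 + 0.674 = 3.250.
n = 2 × (3.250 / 1.04)² = 2 × 3.125² = 2 × 9.77 = 19.5.
Round up to the next whole participant.

n = 20 per group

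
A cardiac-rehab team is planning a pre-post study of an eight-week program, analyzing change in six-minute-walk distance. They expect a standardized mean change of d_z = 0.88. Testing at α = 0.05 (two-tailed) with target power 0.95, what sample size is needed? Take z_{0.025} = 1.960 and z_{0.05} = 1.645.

n = 17 pairs

For a paired (one-sample on differences) test: n = ((z_{α/2} + z_β) / d)².
z_{α/2} + z_β = 1.960 + 1.645 = 3.605.
n = (3.605 / 0.88)² = 4.097² = 16.78.
Round up.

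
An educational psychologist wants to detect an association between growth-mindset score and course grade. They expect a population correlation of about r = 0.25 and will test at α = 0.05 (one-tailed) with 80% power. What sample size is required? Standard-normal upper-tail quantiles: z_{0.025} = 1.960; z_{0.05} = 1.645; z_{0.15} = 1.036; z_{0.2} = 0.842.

n = 98

Fisher's z: C = ½·ln((1+r)/(1−r)) = ½·ln(1.6667) = 0.2554.
n = ((z_{α} + z_β)/C)² + 3.
(1.645 + 0.842) / 0.2554 = 2.487 / 0.2554 = 9.738.
n = 9.738² + 3 = 94.82 + 3 = 97.8.
Round up.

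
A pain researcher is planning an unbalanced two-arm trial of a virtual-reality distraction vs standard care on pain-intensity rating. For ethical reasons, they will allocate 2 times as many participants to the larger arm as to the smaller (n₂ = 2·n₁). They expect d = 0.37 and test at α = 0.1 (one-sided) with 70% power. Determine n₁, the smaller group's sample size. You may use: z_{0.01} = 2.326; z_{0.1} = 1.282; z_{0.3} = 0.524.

With allocation ratio k = n₂/n₁ = 2, Var(x̄₁−x̄₂) = σ²(1/n₁ + 1/(k·n₁)) = σ²·(k+1)/(k·n₁).
So n₁ = (1 + 1/k)·((z_{α} + z_β)/d)² = 1.500 × (1.806/0.37)².
n₁ = 1.500 × 23.82 = 35.7.
Round up: n₁ = 36, giving n₂ = 2 × 36 = 72.

n₁ = 36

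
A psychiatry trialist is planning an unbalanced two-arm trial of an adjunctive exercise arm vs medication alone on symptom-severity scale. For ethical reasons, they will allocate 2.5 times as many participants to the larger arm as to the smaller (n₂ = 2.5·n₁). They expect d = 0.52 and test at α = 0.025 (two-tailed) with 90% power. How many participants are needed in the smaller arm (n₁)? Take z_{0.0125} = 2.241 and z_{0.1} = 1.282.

With allocation ratio k = n₂/n₁ = 2.5, Var(x̄₁−x̄₂) = σ²(1/n₁ + 1/(k·n₁)) = σ²·(k+1)/(k·n₁).
So n₁ = (1 + 1/k)·((z_{α/2} + z_β)/d)² = 1.400 × (3.523/0.52)².
n₁ = 1.400 × 45.90 = 64.3.
Round up: n₁ = 65, giving n₂ = ⌈2.5 × 65⌉ = ⌈162.5⌉ = 163.

n₁ = 65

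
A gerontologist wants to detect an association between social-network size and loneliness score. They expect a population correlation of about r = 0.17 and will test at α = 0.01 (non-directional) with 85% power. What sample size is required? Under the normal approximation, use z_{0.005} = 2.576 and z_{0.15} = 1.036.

n = 446

Fisher's z: C = ½·ln((1+r)/(1−r)) = ½·ln(1.4096) = 0.1717.
n = ((z_{α/2} + z_β)/C)² + 3.
(2.576 + 1.036) / 0.1717 = 3.612 / 0.1717 = 21.037.
n = 21.037² + 3 = 442.54 + 3 = 445.5.
Round up.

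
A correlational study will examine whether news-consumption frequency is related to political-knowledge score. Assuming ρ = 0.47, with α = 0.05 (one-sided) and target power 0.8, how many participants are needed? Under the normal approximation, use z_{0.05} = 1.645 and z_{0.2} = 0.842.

Fisher's z: C = ½·ln((1+r)/(1−r)) = ½·ln(2.7736) = 0.5101.
n = ((z_{α} + z_β)/C)² + 3.
(1.645 + 0.842) / 0.5101 = 2.487 / 0.5101 = 4.876.
n = 4.876² + 3 = 23.77 + 3 = 26.8.
Round up.

n = 27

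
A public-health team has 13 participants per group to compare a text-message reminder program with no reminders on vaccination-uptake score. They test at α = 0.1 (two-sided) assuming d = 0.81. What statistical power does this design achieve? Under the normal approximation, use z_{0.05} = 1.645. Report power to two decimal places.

For two equal groups, power = Φ(d·√(n/2) − z_{α/2}).
d·√(n/2) = 0.81 × √(13/2) = 0.81 × 2.550 = 2.065.
z_β = 2.065 − 1.645 = 0.420.
Power = Φ(0.420) = 0.663.

power ≈ 0.66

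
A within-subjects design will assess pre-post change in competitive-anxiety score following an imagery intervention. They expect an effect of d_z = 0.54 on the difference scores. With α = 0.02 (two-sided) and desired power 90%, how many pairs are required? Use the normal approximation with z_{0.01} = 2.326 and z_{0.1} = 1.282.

n = 45 pairs

For a paired (one-sample on differences) test: n = ((z_{α/2} + z_β) / d)².
z_{α/2} + z_β = 2.326 + 1.282 = 3.608.
n = (3.608 / 0.54)² = 6.681² = 44.64.
Round up.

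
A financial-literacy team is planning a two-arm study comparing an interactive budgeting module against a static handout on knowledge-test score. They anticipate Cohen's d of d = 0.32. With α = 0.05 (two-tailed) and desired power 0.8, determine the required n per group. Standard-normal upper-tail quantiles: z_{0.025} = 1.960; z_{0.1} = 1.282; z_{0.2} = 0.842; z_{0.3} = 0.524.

For two independent groups with equal n: n = 2·((z_{α/2} + z_β) / d)².
z_{α/2} + z_β = 1.960 + 0.842 = 2.802.
n = 2 × (2.802 / 0.32)² = 2 × 8.756² = 2 × 76.67 = 153.3.
Round up to the next whole participant.

n = 154 per group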